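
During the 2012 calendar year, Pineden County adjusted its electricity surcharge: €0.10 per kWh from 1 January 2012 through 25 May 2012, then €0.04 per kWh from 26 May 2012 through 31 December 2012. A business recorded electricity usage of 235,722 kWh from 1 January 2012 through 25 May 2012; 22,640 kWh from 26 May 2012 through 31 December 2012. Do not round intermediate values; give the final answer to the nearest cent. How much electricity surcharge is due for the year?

1 January – 25 May 2012: 235,722 kWh at €0.10/kWh → €23,572.20
26 May – 31 December 2012: 22,640 kWh at €0.04/kWh → €905.60

€24,477.80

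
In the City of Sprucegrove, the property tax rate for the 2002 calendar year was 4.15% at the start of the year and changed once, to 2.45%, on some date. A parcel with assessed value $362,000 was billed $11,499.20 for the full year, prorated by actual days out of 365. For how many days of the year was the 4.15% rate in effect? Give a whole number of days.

Let d = days at the first rate; then 365 − d days at the second rate.
$362,000 × [4.15%·d + 2.45%·(365−d)] / 365 = $11,499.20
Solving gives d = 156, so the new rate took effect on 6 Jun 2002.

156 days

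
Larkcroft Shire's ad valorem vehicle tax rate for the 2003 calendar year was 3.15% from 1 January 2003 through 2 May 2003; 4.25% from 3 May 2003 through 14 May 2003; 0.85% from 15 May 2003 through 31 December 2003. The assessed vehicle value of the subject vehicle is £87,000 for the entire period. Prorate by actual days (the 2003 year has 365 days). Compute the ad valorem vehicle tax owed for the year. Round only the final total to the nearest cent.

£1,505.58

1 January – 2 May 2003: 122 days at 3.15% → £87,000 × 3.15% × 122/365 = £916.0027
3 May – 14 May 2003: 12 days at 4.25% → £87,000 × 4.25% × 12/365 = £121.5616
15 May – 31 December 2003: 231 days at 0.85% → £87,000 × 0.85% × 231/365 = £468.0123
Total = £1,505.5767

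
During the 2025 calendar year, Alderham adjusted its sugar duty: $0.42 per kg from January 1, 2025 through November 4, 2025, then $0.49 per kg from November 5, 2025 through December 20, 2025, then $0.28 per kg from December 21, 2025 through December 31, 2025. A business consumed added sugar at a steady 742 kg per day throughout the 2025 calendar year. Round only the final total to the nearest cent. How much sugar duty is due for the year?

January 1 – November 4, 2025: 308 days × 742 kg/day = 228,536 kg at $0.42/kg → $95,985.12
November 5 – December 20, 2025: 46 days × 742 kg/day = 34,132 kg at $0.49/kg → $16,724.68
December 21 – December 31, 2025: 11 days × 742 kg/day = 8,162 kg at $0.28/kg → $2,285.36

$114,995.16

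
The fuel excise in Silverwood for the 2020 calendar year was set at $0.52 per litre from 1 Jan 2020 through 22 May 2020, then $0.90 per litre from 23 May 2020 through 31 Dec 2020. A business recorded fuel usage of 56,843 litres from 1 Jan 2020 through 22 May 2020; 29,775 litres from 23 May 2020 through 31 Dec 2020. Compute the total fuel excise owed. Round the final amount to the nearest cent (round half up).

$56355.86

1 Jan – 22 May 2020: 56,843 litres at $0.52/litre → $29558.36
23 May – 31 Dec 2020: 29,775 litres at $0.90/litre → $26797.50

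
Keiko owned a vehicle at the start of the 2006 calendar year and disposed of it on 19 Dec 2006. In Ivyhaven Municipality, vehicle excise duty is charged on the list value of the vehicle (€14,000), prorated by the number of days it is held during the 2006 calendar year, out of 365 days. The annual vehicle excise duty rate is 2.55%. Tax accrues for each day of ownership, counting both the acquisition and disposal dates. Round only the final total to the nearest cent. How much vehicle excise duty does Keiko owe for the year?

€345.26

Days held (1 Jan – 19 Dec 2006): 353 out of 365
Tax = €14,000 × 2.55% × 353/365 = €345.2630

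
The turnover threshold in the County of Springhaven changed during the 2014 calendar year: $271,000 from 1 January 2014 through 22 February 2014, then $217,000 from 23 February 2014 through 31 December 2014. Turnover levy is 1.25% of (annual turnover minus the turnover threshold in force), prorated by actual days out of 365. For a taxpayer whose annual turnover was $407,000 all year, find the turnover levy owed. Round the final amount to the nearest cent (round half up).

1 January – 22 February 2014: 53 days, exemption $271,000 → ($407,000 − $271,000) × 1.25% × 53/365 = $246.8493
23 February – 31 December 2014: 312 days, exemption $217,000 → ($407,000 − $217,000) × 1.25% × 312/365 = $2,030.1370
Total = $2,276.9863

$2,276.99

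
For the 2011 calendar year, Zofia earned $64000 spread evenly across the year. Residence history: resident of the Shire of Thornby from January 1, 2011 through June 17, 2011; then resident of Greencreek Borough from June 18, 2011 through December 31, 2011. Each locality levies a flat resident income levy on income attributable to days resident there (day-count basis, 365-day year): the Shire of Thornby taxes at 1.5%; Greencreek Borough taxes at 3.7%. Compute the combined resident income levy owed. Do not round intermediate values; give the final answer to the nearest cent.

$1719.93

The Shire of Thornby, January 1 – June 17, 2011: 168 days → $64000 × 1.5% × 168/365 = $441.8630
Greencreek Borough, June 18 – December 31, 2011: 197 days → $64000 × 3.7% × 197/365 = $1278.0712
Total = $1719.9342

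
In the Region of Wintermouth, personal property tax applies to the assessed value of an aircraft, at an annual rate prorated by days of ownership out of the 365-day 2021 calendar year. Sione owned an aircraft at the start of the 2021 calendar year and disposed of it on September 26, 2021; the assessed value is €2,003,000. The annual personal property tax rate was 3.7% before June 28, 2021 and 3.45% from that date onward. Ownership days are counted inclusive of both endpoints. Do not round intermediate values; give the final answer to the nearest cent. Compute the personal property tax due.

€53,370.35

January 1 – June 27, 2021: 178 days at 3.7% → €2,003,000 × 3.7% × 178/365 = €36,141.8027
June 28 – September 26, 2021: 91 days at 3.45% → €2,003,000 × 3.45% × 91/365 = €17,228.5438
Total = €53,370.3466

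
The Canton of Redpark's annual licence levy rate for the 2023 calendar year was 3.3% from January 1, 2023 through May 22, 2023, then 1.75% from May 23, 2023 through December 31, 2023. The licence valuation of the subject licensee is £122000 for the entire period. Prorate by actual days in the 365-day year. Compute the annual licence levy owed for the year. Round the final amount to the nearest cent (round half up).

£2870.68

January 1 – May 22, 2023: 142 days at 3.3% → £122000 × 3.3% × 142/365 = £1566.2795
May 23 – December 31, 2023: 223 days at 1.75% → £122000 × 1.75% × 223/365 = £1304.3973
Total = £2870.6767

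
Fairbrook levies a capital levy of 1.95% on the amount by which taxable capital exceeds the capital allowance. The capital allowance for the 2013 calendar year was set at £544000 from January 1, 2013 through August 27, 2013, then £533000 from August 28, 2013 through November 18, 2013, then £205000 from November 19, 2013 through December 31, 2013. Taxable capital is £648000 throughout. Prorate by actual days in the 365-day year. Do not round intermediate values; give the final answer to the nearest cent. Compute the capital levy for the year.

January 1 – August 27, 2013: 239 days, exemption £544000 → (£648000 − £544000) × 1.95% × 239/365 = £1327.9233
August 28 – November 18, 2013: 83 days, exemption £533000 → (£648000 − £533000) × 1.95% × 83/365 = £509.9384
November 19 – December 31, 2013: 43 days, exemption £205000 → (£648000 − £205000) × 1.95% × 43/365 = £1017.6863
Total = £2855.5479

£2855.55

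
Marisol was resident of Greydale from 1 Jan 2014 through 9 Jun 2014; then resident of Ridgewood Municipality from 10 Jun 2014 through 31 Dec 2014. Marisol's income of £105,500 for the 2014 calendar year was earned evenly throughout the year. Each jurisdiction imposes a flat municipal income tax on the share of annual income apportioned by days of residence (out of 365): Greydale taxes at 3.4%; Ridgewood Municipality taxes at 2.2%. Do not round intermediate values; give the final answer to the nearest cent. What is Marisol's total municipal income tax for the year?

£2,875.96

Greydale, 1 Jan – 9 Jun 2014: 160 days → £105,500 × 3.4% × 160/365 = £1,572.3836
Ridgewood Municipality, 10 Jun – 31 Dec 2014: 205 days → £105,500 × 2.2% × 205/365 = £1,303.5753
Total = £2,875.9589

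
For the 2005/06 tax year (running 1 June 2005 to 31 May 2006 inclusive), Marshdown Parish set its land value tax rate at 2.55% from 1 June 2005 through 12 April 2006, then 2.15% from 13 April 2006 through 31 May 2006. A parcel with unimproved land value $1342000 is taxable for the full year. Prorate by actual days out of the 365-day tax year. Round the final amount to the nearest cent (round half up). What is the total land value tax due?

1 June 2005 – 12 April 2006: 316 days at 2.55% → $1342000 × 2.55% × 316/365 = $29626.9479
13 April – 31 May 2006: 49 days at 2.15% → $1342000 × 2.15% × 49/365 = $3873.4164
Total = $33500.3644

$33500.36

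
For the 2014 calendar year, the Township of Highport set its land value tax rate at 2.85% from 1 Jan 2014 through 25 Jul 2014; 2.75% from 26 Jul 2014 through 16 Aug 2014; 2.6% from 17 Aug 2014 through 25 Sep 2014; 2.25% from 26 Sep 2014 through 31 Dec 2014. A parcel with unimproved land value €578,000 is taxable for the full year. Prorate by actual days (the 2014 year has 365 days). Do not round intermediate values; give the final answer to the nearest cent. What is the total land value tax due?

1 Jan – 25 Jul 2014: 206 days at 2.85% → €578,000 × 2.85% × 206/365 = €9,297.0904
26 Jul – 16 Aug 2014: 22 days at 2.75% → €578,000 × 2.75% × 22/365 = €958.0548
17 Aug – 25 Sep 2014: 40 days at 2.6% → €578,000 × 2.6% × 40/365 = €1,646.9041
26 Sep – 31 Dec 2014: 97 days at 2.25% → €578,000 × 2.25% × 97/365 = €3,456.1233
Total = €15,358.1726

€15,358.17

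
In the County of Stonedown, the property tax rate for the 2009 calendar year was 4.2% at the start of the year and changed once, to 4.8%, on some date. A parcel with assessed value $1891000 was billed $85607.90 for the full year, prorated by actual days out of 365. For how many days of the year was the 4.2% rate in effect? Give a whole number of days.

166 days

Let d = days at the first rate; then 365 − d days at the second rate.
$1891000 × [4.2%·d + 4.8%·(365−d)] / 365 = $85607.90
Solving gives d = 166, so the new rate took effect on 16 June 2009.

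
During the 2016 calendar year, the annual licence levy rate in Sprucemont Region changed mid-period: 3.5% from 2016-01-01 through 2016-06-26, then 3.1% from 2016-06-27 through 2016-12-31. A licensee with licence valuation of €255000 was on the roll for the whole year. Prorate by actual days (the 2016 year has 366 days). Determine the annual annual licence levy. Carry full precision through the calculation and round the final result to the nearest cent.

2016-01-01 to 2016-06-26: 178 days at 3.5% → €255000 × 3.5% × 178/366 = €4340.5738
2016-06-27 to 2016-12-31: 188 days at 3.1% → €255000 × 3.1% × 188/366 = €4060.4918
Total = €8401.0656

€8401.07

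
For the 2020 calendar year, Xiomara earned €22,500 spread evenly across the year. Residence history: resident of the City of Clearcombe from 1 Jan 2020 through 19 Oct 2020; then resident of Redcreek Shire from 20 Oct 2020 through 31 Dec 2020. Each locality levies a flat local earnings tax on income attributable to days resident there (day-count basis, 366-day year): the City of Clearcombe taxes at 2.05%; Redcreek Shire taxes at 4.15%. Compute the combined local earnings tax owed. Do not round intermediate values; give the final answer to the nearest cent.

€555.49

The City of Clearcombe, 1 Jan – 19 Oct 2020: 293 days → €22,500 × 2.05% × 293/366 = €369.2520
Redcreek Shire, 20 Oct – 31 Dec 2020: 73 days → €22,500 × 4.15% × 73/366 = €186.2398
Total = €555.4918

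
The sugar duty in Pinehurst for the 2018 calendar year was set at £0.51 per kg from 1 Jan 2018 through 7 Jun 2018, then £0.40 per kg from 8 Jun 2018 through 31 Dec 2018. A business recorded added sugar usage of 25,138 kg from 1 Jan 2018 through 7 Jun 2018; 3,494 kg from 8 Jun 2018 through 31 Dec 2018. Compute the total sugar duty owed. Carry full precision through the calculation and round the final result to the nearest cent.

£14,217.98

1 Jan – 7 Jun 2018: 25,138 kg at £0.51/kg → £12,820.38
8 Jun – 31 Dec 2018: 3,494 kg at £0.40/kg → £1,397.60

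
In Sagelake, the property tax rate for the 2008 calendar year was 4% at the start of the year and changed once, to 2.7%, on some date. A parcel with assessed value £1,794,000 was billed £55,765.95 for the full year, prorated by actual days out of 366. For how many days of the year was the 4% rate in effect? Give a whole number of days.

Let d = days at the first rate; then 366 − d days at the second rate.
£1,794,000 × [4%·d + 2.7%·(366−d)] / 366 = £55,765.95
Solving gives d = 115, so the new rate took effect on April 25, 2008.

115 days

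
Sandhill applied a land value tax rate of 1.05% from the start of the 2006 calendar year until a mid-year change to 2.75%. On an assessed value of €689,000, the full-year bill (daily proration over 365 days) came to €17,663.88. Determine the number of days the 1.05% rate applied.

40 days

Let d = days at the first rate; then 365 − d days at the second rate.
€689,000 × [1.05%·d + 2.75%·(365−d)] / 365 = €17,663.88
Solving gives d = 40, so the new rate took effect on February 10, 2006.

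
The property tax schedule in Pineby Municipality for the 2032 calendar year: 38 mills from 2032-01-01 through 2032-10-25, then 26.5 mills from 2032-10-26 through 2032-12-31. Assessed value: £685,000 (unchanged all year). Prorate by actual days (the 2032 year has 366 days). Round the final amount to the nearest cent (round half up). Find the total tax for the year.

£24,587.94

2032-01-01 to 2032-10-25: 299 days at 38 mills → £685,000 × 3.8% × 299/366 = £21,264.9454
2032-10-26 to 2032-12-31: 67 days at 26.5 mills → £685,000 × 2.65% × 67/366 = £3,322.9986
Total = £24,587.9440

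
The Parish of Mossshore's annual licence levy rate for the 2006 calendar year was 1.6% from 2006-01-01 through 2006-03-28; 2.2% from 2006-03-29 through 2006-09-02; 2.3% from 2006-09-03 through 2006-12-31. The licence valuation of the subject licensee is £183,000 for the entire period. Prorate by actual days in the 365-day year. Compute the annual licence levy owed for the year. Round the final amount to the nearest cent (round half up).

£3,824.45

2006-01-01 to 2006-03-28: 87 days at 1.6% → £183,000 × 1.6% × 87/365 = £697.9068
2006-03-29 to 2006-09-02: 158 days at 2.2% → £183,000 × 2.2% × 158/365 = £1,742.7616
2006-09-03 to 2006-12-31: 120 days at 2.3% → £183,000 × 2.3% × 120/365 = £1,383.7808
Total = £3,824.4493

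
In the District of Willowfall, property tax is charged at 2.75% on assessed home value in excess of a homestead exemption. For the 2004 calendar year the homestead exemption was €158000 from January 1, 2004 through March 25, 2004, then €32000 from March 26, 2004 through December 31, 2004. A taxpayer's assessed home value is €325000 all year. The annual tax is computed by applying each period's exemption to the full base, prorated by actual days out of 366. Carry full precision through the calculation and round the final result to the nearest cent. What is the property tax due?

€7252.79

January 1 – March 25, 2004: 85 days, exemption €158000 → (€325000 − €158000) × 2.75% × 85/366 = €1066.5642
March 26 – December 31, 2004: 281 days, exemption €32000 → (€325000 − €32000) × 2.75% × 281/366 = €6186.2227
Total = €7252.7869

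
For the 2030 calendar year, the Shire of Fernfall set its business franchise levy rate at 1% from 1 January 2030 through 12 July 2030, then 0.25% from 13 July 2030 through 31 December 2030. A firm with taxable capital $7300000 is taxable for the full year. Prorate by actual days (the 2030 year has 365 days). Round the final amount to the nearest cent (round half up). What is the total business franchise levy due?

$47200.00

1 January – 12 July 2030: 193 days at 1% → $7300000 × 1% × 193/365 = $38600.0000
13 July – 31 December 2030: 172 days at 0.25% → $7300000 × 0.25% × 172/365 = $8600.0000
Total = $47200.0000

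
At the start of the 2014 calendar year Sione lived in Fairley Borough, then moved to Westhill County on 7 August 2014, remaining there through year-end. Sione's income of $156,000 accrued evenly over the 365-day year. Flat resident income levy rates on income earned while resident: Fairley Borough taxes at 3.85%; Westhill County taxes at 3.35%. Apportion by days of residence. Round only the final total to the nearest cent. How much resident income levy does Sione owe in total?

$5,691.86

Fairley Borough, 1 January – 6 August 2014: 218 days → $156,000 × 3.85% × 218/365 = $3,587.1452
Westhill County, 7 August – 31 December 2014: 147 days → $156,000 × 3.35% × 147/365 = $2,104.7178
Total = $5,691.8630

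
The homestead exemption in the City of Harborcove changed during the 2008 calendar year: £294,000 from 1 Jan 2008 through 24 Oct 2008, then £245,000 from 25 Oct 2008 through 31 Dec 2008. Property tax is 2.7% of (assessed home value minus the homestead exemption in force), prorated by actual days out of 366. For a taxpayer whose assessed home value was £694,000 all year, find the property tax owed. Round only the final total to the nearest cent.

£11,045.80

1 Jan – 24 Oct 2008: 298 days, exemption £294,000 → (£694,000 − £294,000) × 2.7% × 298/366 = £8,793.4426
25 Oct – 31 Dec 2008: 68 days, exemption £245,000 → (£694,000 − £245,000) × 2.7% × 68/366 = £2,252.3607
Total = £11,045.8033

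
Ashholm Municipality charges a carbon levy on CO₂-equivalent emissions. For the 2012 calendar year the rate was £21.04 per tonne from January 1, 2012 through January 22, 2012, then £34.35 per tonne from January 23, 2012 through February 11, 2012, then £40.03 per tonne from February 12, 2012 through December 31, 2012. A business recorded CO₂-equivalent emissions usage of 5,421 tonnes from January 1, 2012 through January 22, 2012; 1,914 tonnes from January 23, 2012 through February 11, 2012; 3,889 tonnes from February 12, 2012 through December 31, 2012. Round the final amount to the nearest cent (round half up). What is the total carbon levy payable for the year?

£335,480.41

January 1 – January 22, 2012: 5,421 tonnes at £21.04/tonne → £114,057.84
January 23 – February 11, 2012: 1,914 tonnes at £34.35/tonne → £65,745.90
February 12 – December 31, 2012: 3,889 tonnes at £40.03/tonne → £155,676.67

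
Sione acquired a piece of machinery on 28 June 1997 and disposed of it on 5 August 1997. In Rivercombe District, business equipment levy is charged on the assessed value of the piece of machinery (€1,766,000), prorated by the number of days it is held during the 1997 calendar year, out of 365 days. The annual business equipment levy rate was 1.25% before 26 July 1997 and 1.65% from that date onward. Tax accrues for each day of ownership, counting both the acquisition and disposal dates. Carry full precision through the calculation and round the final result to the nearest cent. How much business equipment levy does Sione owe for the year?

28 June – 25 July 1997: 28 days at 1.25% → €1,766,000 × 1.25% × 28/365 = €1,693.4247
26 July – 5 August 1997: 11 days at 1.65% → €1,766,000 × 1.65% × 11/365 = €878.1616
Total = €2,571.5863

€2,571.59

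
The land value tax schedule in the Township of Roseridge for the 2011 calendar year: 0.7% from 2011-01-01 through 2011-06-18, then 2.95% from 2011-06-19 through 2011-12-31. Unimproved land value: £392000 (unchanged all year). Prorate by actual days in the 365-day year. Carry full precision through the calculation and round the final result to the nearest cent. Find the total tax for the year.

2011-01-01 to 2011-06-18: 169 days at 0.7% → £392000 × 0.7% × 169/365 = £1270.5096
2011-06-19 to 2011-12-31: 196 days at 2.95% → £392000 × 2.95% × 196/365 = £6209.7096
Total = £7480.2192

£7480.22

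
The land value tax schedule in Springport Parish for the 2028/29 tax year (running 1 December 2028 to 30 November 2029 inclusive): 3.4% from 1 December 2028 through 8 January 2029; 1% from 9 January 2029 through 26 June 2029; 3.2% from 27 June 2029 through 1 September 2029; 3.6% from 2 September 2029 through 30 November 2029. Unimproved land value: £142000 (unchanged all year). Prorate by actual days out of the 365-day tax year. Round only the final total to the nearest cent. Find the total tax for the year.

£3267.95

1 December 2028 – 8 January 2029: 39 days at 3.4% → £142000 × 3.4% × 39/365 = £515.8685
9 January – 26 June 2029: 169 days at 1% → £142000 × 1% × 169/365 = £657.4795
27 June – 1 September 2029: 67 days at 3.2% → £142000 × 3.2% × 67/365 = £834.1041
2 September – 30 November 2029: 90 days at 3.6% → £142000 × 3.6% × 90/365 = £1260.4932
Total = £3267.9452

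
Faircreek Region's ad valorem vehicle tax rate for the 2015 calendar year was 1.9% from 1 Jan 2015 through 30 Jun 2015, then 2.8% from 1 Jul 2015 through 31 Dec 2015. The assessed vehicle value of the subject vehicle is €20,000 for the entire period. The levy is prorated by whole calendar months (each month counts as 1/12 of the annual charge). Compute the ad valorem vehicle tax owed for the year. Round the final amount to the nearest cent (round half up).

1 Jan – 30 Jun 2015: 6 months at 1.9% → €20,000 × 1.9% × 6/12 = €190.0000
1 Jul – 31 Dec 2015: 6 months at 2.8% → €20,000 × 2.8% × 6/12 = €280.0000
Total = €470.0000

€470.00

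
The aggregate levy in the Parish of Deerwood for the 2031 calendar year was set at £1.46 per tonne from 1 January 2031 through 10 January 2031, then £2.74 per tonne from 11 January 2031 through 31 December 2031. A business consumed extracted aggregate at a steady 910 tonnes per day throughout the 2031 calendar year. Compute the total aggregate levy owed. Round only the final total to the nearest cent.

1 January – 10 January 2031: 10 days × 910 tonnes/day = 9,100 tonnes at £1.46/tonne → £13,286.00
11 January – 31 December 2031: 355 days × 910 tonnes/day = 323,050 tonnes at £2.74/tonne → £885,157.00

£898,443.00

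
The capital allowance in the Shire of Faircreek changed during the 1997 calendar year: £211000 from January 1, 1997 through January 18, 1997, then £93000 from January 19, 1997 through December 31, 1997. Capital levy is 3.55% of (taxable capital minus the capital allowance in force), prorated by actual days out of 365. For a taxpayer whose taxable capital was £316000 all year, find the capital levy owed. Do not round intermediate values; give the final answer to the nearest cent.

£7709.92

January 1 – January 18, 1997: 18 days, exemption £211000 → (£316000 − £211000) × 3.55% × 18/365 = £183.8219
January 19 – December 31, 1997: 347 days, exemption £93000 → (£316000 − £93000) × 3.55% × 347/365 = £7526.0973
Total = £7709.9192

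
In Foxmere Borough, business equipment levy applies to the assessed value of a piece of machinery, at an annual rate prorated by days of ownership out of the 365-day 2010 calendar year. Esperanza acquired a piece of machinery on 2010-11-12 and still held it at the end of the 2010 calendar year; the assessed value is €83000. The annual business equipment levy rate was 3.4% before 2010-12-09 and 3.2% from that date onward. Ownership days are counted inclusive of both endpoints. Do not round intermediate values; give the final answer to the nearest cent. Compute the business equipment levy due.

2010-11-12 to 2010-12-08: 27 days at 3.4% → €83000 × 3.4% × 27/365 = €208.7507
2010-12-09 to 2010-12-31: 23 days at 3.2% → €83000 × 3.2% × 23/365 = €167.3644
Total = €376.1151

€376.12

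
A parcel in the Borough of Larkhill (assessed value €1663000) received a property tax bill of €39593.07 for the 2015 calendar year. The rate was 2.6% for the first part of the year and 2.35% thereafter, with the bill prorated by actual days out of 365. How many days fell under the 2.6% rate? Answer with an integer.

Let d = days at the first rate; then 365 − d days at the second rate.
€1663000 × [2.6%·d + 2.35%·(365−d)] / 365 = €39593.07
Solving gives d = 45, so the new rate took effect on 15 Feb 2015.

45 days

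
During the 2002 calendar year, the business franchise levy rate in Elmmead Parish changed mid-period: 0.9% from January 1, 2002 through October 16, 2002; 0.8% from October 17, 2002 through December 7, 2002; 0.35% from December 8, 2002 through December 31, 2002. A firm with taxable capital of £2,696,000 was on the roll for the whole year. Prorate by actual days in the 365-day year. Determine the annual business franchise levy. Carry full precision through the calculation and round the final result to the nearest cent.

January 1 – October 16, 2002: 289 days at 0.9% → £2,696,000 × 0.9% × 289/365 = £19,211.7699
October 17 – December 7, 2002: 52 days at 0.8% → £2,696,000 × 0.8% × 52/365 = £3,072.7014
December 8 – December 31, 2002: 24 days at 0.35% → £2,696,000 × 0.35% × 24/365 = £620.4493
Total = £22,904.9205

£22,904.92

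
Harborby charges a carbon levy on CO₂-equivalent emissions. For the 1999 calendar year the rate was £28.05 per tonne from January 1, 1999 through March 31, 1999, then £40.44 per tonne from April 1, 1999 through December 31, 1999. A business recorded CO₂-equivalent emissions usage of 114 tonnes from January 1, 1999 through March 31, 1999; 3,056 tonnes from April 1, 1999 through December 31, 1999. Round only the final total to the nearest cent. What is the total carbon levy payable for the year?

January 1 – March 31, 1999: 114 tonnes at £28.05/tonne → £3197.70
April 1 – December 31, 1999: 3,056 tonnes at £40.44/tonne → £123584.64

£126782.34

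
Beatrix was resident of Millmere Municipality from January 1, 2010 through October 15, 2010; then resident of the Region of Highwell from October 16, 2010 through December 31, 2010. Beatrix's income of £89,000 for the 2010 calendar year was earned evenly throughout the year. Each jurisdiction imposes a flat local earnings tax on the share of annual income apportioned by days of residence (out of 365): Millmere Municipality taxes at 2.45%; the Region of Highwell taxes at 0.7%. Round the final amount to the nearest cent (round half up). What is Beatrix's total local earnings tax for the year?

Millmere Municipality, January 1 – October 15, 2010: 288 days → £89,000 × 2.45% × 288/365 = £1,720.5041
The Region of Highwell, October 16 – December 31, 2010: 77 days → £89,000 × 0.7% × 77/365 = £131.4274
Total = £1,851.9315

£1,851.93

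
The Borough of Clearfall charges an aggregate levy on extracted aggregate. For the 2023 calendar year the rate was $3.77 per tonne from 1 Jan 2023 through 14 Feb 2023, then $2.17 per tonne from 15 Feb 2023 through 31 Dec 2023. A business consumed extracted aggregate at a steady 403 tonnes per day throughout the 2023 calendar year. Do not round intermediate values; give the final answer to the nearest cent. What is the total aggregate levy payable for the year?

$348,212.15

1 Jan – 14 Feb 2023: 45 days × 403 tonnes/day = 18,135 tonnes at $3.77/tonne → $68,368.95
15 Feb – 31 Dec 2023: 320 days × 403 tonnes/day = 128,960 tonnes at $2.17/tonne → $279,843.20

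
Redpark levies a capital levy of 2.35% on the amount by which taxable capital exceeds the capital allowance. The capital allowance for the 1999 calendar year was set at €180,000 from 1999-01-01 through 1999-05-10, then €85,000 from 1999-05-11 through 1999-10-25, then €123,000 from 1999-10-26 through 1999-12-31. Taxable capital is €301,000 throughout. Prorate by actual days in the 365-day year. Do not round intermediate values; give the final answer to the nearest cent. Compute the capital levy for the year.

€4,116.94

1999-01-01 to 1999-05-10: 130 days, exemption €180,000 → (€301,000 − €180,000) × 2.35% × 130/365 = €1,012.7534
1999-05-11 to 1999-10-25: 168 days, exemption €85,000 → (€301,000 − €85,000) × 2.35% × 168/365 = €2,336.3507
1999-10-26 to 1999-12-31: 67 days, exemption €123,000 → (€301,000 − €123,000) × 2.35% × 67/365 = €767.8384
Total = €4,116.9425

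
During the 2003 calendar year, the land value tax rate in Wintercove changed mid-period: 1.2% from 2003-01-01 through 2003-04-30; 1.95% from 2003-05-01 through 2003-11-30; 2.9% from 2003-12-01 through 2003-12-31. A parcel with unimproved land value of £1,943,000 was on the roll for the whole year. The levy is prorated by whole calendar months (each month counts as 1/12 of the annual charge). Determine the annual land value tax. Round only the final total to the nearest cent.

£34,569.21

2003-01-01 to 2003-04-30: 4 months at 1.2% → £1,943,000 × 1.2% × 4/12 = £7,772.0000
2003-05-01 to 2003-11-30: 7 months at 1.95% → £1,943,000 × 1.95% × 7/12 = £22,101.6250
2003-12-01 to 2003-12-31: 1 month at 2.9% → £1,943,000 × 2.9% × 1/12 = £4,695.5833
Total = £34,569.2083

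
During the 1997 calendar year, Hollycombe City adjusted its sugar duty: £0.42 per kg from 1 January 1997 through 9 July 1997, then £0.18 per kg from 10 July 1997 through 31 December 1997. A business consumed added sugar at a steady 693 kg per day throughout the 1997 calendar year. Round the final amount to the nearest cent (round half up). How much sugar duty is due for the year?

1 January – 9 July 1997: 190 days × 693 kg/day = 131,670 kg at £0.42/kg → £55,301.40
10 July – 31 December 1997: 175 days × 693 kg/day = 121,275 kg at £0.18/kg → £21,829.50

£77,130.90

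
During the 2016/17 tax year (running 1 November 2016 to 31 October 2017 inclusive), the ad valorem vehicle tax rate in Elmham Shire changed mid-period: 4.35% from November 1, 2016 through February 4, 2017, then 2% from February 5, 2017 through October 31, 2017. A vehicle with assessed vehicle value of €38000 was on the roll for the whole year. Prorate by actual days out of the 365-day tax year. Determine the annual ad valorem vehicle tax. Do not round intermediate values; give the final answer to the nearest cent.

€994.87

November 1, 2016 – February 4, 2017: 96 days at 4.35% → €38000 × 4.35% × 96/365 = €434.7616
February 5 – October 31, 2017: 269 days at 2% → €38000 × 2% × 269/365 = €560.1096
Total = €994.8712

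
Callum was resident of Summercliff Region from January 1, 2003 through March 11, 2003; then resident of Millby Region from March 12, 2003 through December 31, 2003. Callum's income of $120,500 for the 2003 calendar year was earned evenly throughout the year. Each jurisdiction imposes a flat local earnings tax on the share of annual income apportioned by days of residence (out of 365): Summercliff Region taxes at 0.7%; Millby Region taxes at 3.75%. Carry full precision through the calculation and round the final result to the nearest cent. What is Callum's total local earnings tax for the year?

$3,813.91

Summercliff Region, January 1 – March 11, 2003: 70 days → $120,500 × 0.7% × 70/365 = $161.7671
Millby Region, March 12 – December 31, 2003: 295 days → $120,500 × 3.75% × 295/365 = $3,652.1404
Total = $3,813.9075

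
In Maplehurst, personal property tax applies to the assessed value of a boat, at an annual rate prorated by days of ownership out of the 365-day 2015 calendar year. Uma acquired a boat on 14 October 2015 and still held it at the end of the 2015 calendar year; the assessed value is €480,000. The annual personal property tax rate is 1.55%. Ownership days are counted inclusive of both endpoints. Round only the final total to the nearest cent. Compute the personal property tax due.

€1,610.30

Days held (14 October – 31 December 2015): 79 out of 365
Tax = €480,000 × 1.55% × 79/365 = €1,610.3014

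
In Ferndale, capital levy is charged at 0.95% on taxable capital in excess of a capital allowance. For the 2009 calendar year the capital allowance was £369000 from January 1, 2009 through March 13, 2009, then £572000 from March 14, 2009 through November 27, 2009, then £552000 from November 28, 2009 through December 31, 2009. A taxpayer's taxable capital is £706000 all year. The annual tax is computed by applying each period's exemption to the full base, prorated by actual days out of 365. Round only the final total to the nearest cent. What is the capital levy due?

£1671.12

January 1 – March 13, 2009: 72 days, exemption £369000 → (£706000 − £369000) × 0.95% × 72/365 = £631.5288
March 14 – November 27, 2009: 259 days, exemption £572000 → (£706000 − £572000) × 0.95% × 259/365 = £903.3068
November 28 – December 31, 2009: 34 days, exemption £552000 → (£706000 − £552000) × 0.95% × 34/365 = £136.2795
Total = £1671.1151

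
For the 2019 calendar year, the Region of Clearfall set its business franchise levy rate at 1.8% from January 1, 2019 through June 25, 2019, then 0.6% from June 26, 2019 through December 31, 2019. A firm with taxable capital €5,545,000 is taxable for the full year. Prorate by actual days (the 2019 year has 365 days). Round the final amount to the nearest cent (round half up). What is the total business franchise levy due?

€65,355.04

January 1 – June 25, 2019: 176 days at 1.8% → €5,545,000 × 1.8% × 176/365 = €48,127.5616
June 26 – December 31, 2019: 189 days at 0.6% → €5,545,000 × 0.6% × 189/365 = €17,227.4795
Total = €65,355.0411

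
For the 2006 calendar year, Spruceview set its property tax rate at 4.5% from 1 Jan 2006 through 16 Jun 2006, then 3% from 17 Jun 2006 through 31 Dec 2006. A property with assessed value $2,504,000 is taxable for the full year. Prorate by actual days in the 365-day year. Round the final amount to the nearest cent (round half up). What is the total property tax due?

$92,304.99

1 Jan – 16 Jun 2006: 167 days at 4.5% → $2,504,000 × 4.5% × 167/365 = $51,554.9589
17 Jun – 31 Dec 2006: 198 days at 3% → $2,504,000 × 3% × 198/365 = $40,750.0274
Total = $92,304.9863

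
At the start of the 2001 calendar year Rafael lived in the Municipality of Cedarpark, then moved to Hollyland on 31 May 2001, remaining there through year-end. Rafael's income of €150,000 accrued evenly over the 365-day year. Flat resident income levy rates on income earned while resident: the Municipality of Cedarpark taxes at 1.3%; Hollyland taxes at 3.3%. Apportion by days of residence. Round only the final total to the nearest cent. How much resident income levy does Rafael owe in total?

The Municipality of Cedarpark, 1 Jan – 30 May 2001: 150 days → €150,000 × 1.3% × 150/365 = €801.3699
Hollyland, 31 May – 31 Dec 2001: 215 days → €150,000 × 3.3% × 215/365 = €2,915.7534
Total = €3,717.1233

€3,717.12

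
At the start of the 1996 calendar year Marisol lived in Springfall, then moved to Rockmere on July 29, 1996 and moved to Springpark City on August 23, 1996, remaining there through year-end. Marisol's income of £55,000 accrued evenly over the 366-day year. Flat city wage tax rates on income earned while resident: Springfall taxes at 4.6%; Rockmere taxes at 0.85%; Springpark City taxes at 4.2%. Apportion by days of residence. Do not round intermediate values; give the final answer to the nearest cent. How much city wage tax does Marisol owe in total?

Springfall, January 1 – July 28, 1996: 210 days → £55,000 × 4.6% × 210/366 = £1,451.6393
Rockmere, July 29 – August 22, 1996: 25 days → £55,000 × 0.85% × 25/366 = £31.9331
Springpark City, August 23 – December 31, 1996: 131 days → £55,000 × 4.2% × 131/366 = £826.8033
Total = £2,310.3757

£2,310.38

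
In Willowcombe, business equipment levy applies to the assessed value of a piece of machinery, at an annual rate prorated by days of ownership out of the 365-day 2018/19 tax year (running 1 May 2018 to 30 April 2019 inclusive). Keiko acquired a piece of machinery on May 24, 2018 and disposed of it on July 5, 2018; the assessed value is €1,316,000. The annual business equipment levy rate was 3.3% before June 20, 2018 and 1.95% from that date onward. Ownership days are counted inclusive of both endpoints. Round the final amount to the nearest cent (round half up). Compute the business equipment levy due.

May 24 – June 19, 2018: 27 days at 3.3% → €1,316,000 × 3.3% × 27/365 = €3,212.4822
June 20 – July 5, 2018: 16 days at 1.95% → €1,316,000 × 1.95% × 16/365 = €1,124.9096
Total = €4,337.3918

€4,337.39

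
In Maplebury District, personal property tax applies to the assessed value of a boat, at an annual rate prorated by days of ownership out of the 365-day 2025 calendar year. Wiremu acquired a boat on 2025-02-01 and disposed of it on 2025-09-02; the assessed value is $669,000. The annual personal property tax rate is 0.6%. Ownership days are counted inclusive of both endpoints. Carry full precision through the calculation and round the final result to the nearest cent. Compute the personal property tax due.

$2,353.41

Days held (2025-02-01 to 2025-09-02): 214 out of 365
Tax = $669,000 × 0.6% × 214/365 = $2,353.4137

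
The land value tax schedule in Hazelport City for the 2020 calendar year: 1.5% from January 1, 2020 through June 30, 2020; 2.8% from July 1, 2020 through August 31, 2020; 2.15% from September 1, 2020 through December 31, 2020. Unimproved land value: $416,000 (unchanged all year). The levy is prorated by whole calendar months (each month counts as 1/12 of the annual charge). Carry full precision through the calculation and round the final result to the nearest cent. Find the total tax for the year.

$8,042.67

January 1 – June 30, 2020: 6 months at 1.5% → $416,000 × 1.5% × 6/12 = $3,120.0000
July 1 – August 31, 2020: 2 months at 2.8% → $416,000 × 2.8% × 2/12 = $1,941.3333
September 1 – December 31, 2020: 4 months at 2.15% → $416,000 × 2.15% × 4/12 = $2,981.3333
Total = $8,042.6667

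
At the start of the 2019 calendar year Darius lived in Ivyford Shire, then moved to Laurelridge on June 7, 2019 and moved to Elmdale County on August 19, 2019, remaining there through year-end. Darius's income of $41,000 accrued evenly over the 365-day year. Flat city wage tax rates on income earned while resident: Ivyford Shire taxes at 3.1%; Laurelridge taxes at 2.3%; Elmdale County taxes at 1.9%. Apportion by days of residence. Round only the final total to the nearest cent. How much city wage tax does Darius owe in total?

Ivyford Shire, January 1 – June 6, 2019: 157 days → $41,000 × 3.1% × 157/365 = $546.7041
Laurelridge, June 7 – August 18, 2019: 73 days → $41,000 × 2.3% × 73/365 = $188.6000
Elmdale County, August 19 – December 31, 2019: 135 days → $41,000 × 1.9% × 135/365 = $288.1233
Total = $1,023.4274

$1,023.43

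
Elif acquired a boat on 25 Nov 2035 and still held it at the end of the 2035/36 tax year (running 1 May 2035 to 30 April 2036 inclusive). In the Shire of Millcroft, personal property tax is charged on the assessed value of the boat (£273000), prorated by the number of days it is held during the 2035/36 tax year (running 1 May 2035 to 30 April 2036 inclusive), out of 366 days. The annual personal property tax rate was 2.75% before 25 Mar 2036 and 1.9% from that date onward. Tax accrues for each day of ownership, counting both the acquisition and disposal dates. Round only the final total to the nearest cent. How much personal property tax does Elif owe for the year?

25 Nov 2035 – 24 Mar 2036: 121 days at 2.75% → £273000 × 2.75% × 121/366 = £2481.9877
25 Mar – 30 Apr 2036: 37 days at 1.9% → £273000 × 1.9% × 37/366 = £524.3689
Total = £3006.3566

£3006.36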